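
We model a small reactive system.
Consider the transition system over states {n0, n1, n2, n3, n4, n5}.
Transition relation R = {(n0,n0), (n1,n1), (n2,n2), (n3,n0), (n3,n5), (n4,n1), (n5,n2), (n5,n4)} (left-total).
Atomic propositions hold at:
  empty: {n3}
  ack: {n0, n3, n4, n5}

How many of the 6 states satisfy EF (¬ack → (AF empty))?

Sat(¬ack) = {n1, n2}
AF empty: least fixpoint, start Z0 = {n3}, add states with every successor in Z. Already a fixed point.
Sat(AF empty) = {n3}
Sat(¬ack → (AF empty)) = {n0, n3, n4, n5}
EF (¬ack → (AF empty)): least fixpoint, start Z0 = {n0, n3, n4, n5}, add states with some successor in Z. Already a fixed point.
Sat(EF (¬ack → (AF empty))) = {n0, n3, n4, n5}
|Sat(EF (¬ack → (AF empty)))| = |{n0, n3, n4, n5}| = 4.

4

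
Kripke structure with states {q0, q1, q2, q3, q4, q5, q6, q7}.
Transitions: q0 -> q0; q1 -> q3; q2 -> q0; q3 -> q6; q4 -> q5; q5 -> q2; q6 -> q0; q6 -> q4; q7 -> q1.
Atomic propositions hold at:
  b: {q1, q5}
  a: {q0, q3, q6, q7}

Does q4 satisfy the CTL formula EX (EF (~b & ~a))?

Sat(~b) = {q0, q2, q3, q4, q6, q7}
Sat(~a) = {q1, q2, q4, q5}
Sat(~b & ~a) = {q2, q4}
EF (~b & ~a): least fixpoint, start Z0 = {q2, q4}, add states with some successor in Z. Z1 = {q2, q4, q5, q6}; Z2 = {q2, q3, q4, q5, q6}; Z3 = {q1, q2, q3, q4, q5, q6}; Z4 = {q1, q2, q3, q4, q5, q6, q7}; fixed.
Sat(EF (~b & ~a)) = {q1, q2, q3, q4, q5, q6, q7}
Sat(EX (EF (~b & ~a))) = {s : some successor in {q1, q2, q3, q4, q5, q6, q7}} = {q1, q3, q4, q5, q6, q7}
q4 ∈ Sat(EX (EF (~b & ~a))) = {q1, q3, q4, q5, q6, q7}, so the formula holds at q4.

Yes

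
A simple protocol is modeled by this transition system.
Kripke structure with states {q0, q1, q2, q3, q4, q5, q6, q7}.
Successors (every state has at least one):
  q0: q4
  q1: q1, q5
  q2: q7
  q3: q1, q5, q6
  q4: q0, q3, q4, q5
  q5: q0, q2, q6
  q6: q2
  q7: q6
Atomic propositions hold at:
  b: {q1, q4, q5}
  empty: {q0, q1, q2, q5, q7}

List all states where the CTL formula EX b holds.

Sat(EX b) = {s : some successor in {q1, q4, q5}} = {q0, q1, q3, q4}

{q0, q1, q3, q4}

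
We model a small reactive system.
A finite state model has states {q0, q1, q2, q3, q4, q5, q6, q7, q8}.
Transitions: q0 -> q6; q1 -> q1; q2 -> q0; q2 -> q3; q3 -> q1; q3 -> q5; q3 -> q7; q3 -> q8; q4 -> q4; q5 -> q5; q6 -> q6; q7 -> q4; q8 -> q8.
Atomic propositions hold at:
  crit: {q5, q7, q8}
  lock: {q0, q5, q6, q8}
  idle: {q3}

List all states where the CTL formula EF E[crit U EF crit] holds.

{q2, q3, q5, q7, q8}

EF crit: least fixpoint, start Z0 = {q5, q7, q8}, add states with some successor in Z. Z1 = {q3, q5, q7, q8}; Z2 = {q2, q3, q5, q7, q8}; fixed.
Sat(EF crit) = {q2, q3, q5, q7, q8}
E[crit U EF crit]: least fixpoint, start Z0 = Sat(EF crit) = {q2, q3, q5, q7, q8}, add states in Sat(crit) with some successor in Z. Already a fixed point.
Sat(E[crit U EF crit]) = {q2, q3, q5, q7, q8}
EF E[crit U EF crit]: least fixpoint, start Z0 = {q2, q3, q5, q7, q8}, add states with some successor in Z. Already a fixed point.
Sat(EF E[crit U EF crit]) = {q2, q3, q5, q7, q8}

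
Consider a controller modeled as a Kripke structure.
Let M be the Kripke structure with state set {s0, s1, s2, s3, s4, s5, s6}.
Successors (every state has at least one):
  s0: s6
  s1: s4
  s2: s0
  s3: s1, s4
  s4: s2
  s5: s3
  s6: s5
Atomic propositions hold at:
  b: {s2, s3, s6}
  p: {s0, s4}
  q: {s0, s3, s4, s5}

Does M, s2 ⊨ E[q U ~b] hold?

Sat(~b) = {s0, s1, s4, s5}
E[q U ~b]: least fixpoint, start Z0 = Sat(~b) = {s0, s1, s4, s5}, add states in Sat(q) with some successor in Z. Z1 = {s0, s1, s3, s4, s5}; fixed.
Sat(E[q U ~b]) = {s0, s1, s3, s4, s5}
s2 ∉ Sat(E[q U ~b]) = {s0, s1, s3, s4, s5}, so the formula does not hold at s2.

No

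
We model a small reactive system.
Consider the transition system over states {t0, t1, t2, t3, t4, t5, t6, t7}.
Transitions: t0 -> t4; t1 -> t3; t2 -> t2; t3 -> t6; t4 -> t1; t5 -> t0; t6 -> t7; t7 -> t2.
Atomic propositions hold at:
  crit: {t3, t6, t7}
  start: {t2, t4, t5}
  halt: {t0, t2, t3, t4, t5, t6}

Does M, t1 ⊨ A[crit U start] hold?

No

A[crit U start]: least fixpoint, start Z0 = Sat(start) = {t2, t4, t5}, add states in Sat(crit) with every successor in Z. Z1 = {t2, t4, t5, t7}; Z2 = {t2, t4, t5, t6, t7}; Z3 = {t2, t3, t4, t5, t6, t7}; fixed.
Sat(A[crit U start]) = {t2, t3, t4, t5, t6, t7}
t1 ∉ Sat(A[crit U start]) = {t2, t3, t4, t5, t6, t7}, so the formula does not hold at t1.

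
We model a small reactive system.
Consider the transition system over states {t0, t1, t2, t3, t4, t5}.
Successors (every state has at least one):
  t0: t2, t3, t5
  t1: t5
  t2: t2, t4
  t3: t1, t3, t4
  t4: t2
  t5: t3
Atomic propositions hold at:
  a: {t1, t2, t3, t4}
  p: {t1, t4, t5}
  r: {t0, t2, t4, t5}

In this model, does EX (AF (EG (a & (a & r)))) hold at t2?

Sat(a & r) = {t2, t4}
Sat(a & (a & r)) = {t2, t4}
EG (a & (a & r)): greatest fixpoint, start Z0 = {t2, t4}, keep only states in Sat with some successor in Z. Already a fixed point.
Sat(EG (a & (a & r))) = {t2, t4}
AF (EG (a & (a & r))): least fixpoint, start Z0 = {t2, t4}, add states with every successor in Z. Already a fixed point.
Sat(AF (EG (a & (a & r)))) = {t2, t4}
Sat(EX (AF (EG (a & (a & r))))) = {s : some successor in {t2, t4}} = {t0, t2, t3, t4}
t2 ∈ Sat(EX (AF (EG (a & (a & r))))) = {t0, t2, t3, t4}, so the formula holds at t2.

Yes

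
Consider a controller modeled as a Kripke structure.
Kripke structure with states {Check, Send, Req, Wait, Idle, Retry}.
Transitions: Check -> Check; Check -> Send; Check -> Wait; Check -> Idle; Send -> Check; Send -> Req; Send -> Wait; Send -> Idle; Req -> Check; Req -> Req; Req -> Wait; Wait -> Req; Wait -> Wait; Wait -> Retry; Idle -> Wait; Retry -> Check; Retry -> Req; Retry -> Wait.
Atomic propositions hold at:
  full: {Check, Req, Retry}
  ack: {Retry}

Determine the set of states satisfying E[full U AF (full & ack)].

{Retry}

Sat(full & ack) = {Retry}
AF (full & ack): least fixpoint, start Z0 = {Retry}, add states with every successor in Z. Already a fixed point.
Sat(AF (full & ack)) = {Retry}
E[full U AF (full & ack)]: least fixpoint, start Z0 = Sat(AF (full & ack)) = {Retry}, add states in Sat(full) with some successor in Z. Already a fixed point.
Sat(E[full U AF (full & ack)]) = {Retry}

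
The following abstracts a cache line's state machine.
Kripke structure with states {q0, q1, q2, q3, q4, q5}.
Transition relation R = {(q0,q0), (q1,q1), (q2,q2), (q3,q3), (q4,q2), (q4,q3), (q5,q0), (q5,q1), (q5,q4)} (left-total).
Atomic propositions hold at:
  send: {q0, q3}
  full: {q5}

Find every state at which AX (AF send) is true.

AF send: least fixpoint, start Z0 = {q0, q3}, add states with every successor in Z. Already a fixed point.
Sat(AF send) = {q0, q3}
Sat(AX (AF send)) = {s : every successor in {q0, q3}} = {q0, q3}

{q0, q3}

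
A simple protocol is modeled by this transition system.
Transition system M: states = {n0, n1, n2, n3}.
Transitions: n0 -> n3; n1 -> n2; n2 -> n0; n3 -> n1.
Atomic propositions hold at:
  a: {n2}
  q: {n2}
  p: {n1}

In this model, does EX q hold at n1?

Sat(EX q) = {s : some successor in {n2}} = {n1}
n1 ∈ Sat(EX q) = {n1}, so the formula holds at n1.

Yes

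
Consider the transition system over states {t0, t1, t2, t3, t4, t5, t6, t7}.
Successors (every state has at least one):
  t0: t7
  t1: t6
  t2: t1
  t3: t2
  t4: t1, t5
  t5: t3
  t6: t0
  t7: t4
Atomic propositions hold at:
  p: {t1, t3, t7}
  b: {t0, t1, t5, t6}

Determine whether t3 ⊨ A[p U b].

A[p U b]: least fixpoint, start Z0 = Sat(b) = {t0, t1, t5, t6}, add states in Sat(p) with every successor in Z. Already a fixed point.
Sat(A[p U b]) = {t0, t1, t5, t6}
t3 ∉ Sat(A[p U b]) = {t0, t1, t5, t6}, so the formula does not hold at t3.

No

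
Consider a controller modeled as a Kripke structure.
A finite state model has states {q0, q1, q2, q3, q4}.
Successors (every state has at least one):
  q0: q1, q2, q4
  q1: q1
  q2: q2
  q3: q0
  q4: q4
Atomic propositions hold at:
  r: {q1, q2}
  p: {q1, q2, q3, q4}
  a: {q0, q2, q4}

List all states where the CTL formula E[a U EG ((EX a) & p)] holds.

{q0, q2, q4}

Sat(EX a) = {s : some successor in {q0, q2, q4}} = {q0, q2, q3, q4}
Sat((EX a) & p) = {q2, q3, q4}
EG ((EX a) & p): greatest fixpoint, start Z0 = {q2, q3, q4}, keep only states in Sat with some successor in Z. Z1 = {q2, q4}; fixed.
Sat(EG ((EX a) & p)) = {q2, q4}
E[a U EG ((EX a) & p)]: least fixpoint, start Z0 = Sat(EG ((EX a) & p)) = {q2, q4}, add states in Sat(a) with some successor in Z. Z1 = {q0, q2, q4}; fixed.
Sat(E[a U EG ((EX a) & p)]) = {q0, q2, q4}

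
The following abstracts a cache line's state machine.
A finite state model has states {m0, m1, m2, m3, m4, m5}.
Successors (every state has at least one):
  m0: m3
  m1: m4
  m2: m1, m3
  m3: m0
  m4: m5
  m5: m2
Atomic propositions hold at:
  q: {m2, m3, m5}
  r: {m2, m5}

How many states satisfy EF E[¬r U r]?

4

Sat(¬r) = {m0, m1, m3, m4}
E[¬r U r]: least fixpoint, start Z0 = Sat(r) = {m2, m5}, add states in Sat(¬r) with some successor in Z. Z1 = {m2, m4, m5}; Z2 = {m1, m2, m4, m5}; fixed.
Sat(E[¬r U r]) = {m1, m2, m4, m5}
EF E[¬r U r]: least fixpoint, start Z0 = {m1, m2, m4, m5}, add states with some successor in Z. Already a fixed point.
Sat(EF E[¬r U r]) = {m1, m2, m4, m5}
|Sat(EF E[¬r U r])| = |{m1, m2, m4, m5}| = 4.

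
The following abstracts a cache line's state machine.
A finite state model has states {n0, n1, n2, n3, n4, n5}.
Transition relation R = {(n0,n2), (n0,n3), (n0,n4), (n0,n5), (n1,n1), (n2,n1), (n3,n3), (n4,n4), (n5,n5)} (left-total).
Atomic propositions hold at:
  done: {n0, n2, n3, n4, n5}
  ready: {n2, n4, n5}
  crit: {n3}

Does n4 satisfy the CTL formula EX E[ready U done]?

Yes

E[ready U done]: least fixpoint, start Z0 = Sat(done) = {n0, n2, n3, n4, n5}, add states in Sat(ready) with some successor in Z. Already a fixed point.
Sat(E[ready U done]) = {n0, n2, n3, n4, n5}
Sat(EX E[ready U done]) = {s : some successor in {n0, n2, n3, n4, n5}} = {n0, n3, n4, n5}
n4 ∈ Sat(EX E[ready U done]) = {n0, n3, n4, n5}, so the formula holds at n4.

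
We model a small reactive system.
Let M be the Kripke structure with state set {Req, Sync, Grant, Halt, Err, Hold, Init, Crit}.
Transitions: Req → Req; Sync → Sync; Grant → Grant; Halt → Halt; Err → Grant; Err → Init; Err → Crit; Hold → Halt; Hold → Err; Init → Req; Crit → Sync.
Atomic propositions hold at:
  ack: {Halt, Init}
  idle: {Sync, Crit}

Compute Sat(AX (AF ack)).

AF ack: least fixpoint, start Z0 = {Halt, Init}, add states with every successor in Z. Already a fixed point.
Sat(AF ack) = {Halt, Init}
Sat(AX (AF ack)) = {s : every successor in {Halt, Init}} = {Halt}

{Halt}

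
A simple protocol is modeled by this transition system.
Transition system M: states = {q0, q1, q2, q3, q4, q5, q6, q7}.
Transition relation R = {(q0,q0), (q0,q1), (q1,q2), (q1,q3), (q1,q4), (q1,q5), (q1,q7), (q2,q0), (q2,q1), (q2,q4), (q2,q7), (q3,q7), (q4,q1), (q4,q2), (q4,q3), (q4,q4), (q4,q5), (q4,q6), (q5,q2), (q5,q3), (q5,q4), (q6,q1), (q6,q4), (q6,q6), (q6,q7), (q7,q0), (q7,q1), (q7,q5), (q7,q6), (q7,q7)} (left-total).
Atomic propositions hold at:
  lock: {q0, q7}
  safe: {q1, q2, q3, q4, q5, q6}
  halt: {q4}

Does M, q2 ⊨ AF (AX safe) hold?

Sat(AX safe) = {s : every successor in {q1, q2, q3, q4, q5, q6}} = {q4, q5}
AF (AX safe): least fixpoint, start Z0 = {q4, q5}, add states with every successor in Z. Already a fixed point.
Sat(AF (AX safe)) = {q4, q5}
q2 ∉ Sat(AF (AX safe)) = {q4, q5}, so the formula does not hold at q2.

No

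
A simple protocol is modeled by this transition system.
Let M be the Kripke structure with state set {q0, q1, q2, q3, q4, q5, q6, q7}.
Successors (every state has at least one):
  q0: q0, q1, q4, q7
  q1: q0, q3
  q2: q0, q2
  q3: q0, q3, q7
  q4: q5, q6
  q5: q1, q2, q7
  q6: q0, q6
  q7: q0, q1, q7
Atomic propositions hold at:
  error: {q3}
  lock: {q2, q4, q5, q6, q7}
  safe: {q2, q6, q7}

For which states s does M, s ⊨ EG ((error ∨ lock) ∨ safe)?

{q2, q3, q4, q5, q6, q7}

Sat(error ∨ lock) = {q2, q3, q4, q5, q6, q7}
Sat((error ∨ lock) ∨ safe) = {q2, q3, q4, q5, q6, q7}
EG ((error ∨ lock) ∨ safe): greatest fixpoint, start Z0 = {q2, q3, q4, q5, q6, q7}, keep only states in Sat with some successor in Z. Already a fixed point.
Sat(EG ((error ∨ lock) ∨ safe)) = {q2, q3, q4, q5, q6, q7}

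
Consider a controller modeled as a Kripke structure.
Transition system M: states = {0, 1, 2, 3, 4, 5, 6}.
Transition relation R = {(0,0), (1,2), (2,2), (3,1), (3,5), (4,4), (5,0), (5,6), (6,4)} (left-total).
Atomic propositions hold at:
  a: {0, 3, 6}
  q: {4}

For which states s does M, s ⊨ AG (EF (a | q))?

Sat(a | q) = {0, 3, 4, 6}
EF (a | q): least fixpoint, start Z0 = {0, 3, 4, 6}, add states with some successor in Z. Z1 = {0, 3, 4, 5, 6}; fixed.
Sat(EF (a | q)) = {0, 3, 4, 5, 6}
AG (EF (a | q)): greatest fixpoint, start Z0 = {0, 3, 4, 5, 6}, keep only states in Sat with every successor in Z. Z1 = {0, 4, 5, 6}; fixed.
Sat(AG (EF (a | q))) = {0, 4, 5, 6}

{0, 4, 5, 6}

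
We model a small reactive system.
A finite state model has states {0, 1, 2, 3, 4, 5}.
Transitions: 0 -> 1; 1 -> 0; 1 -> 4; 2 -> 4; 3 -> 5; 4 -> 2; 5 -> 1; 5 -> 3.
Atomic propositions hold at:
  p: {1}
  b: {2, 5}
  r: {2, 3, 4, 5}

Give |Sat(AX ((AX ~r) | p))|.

Sat(~r) = {0, 1}
Sat(AX ~r) = {s : every successor in {0, 1}} = {0}
Sat((AX ~r) | p) = {0, 1}
Sat(AX ((AX ~r) | p)) = {s : every successor in {0, 1}} = {0}
|Sat(AX ((AX ~r) | p))| = |{0}| = 1.

1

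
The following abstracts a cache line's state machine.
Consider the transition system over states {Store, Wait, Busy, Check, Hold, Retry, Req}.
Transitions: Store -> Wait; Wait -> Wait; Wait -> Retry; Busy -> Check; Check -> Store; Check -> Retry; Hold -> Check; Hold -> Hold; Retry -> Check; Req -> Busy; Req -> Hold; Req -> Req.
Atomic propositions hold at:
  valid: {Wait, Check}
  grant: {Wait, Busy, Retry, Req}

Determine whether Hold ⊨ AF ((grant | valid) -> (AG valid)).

Sat(grant | valid) = {Wait, Busy, Check, Retry, Req}
AG valid: greatest fixpoint, start Z0 = {Wait, Check}, keep only states in Sat with every successor in Z. Z1 = ∅; fixed.
Sat(AG valid) = ∅
Sat((grant | valid) -> (AG valid)) = {Store, Hold}
AF ((grant | valid) -> (AG valid)): least fixpoint, start Z0 = {Store, Hold}, add states with every successor in Z. Already a fixed point.
Sat(AF ((grant | valid) -> (AG valid))) = {Store, Hold}
Hold ∈ Sat(AF ((grant | valid) -> (AG valid))) = {Store, Hold}, so the formula holds at Hold.

Yes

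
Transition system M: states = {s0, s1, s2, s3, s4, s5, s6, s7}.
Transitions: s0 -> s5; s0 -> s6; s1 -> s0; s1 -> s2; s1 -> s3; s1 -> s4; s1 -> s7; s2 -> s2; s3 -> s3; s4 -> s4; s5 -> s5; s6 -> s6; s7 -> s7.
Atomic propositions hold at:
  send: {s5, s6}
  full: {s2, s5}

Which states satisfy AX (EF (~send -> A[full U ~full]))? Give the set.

{s0, s3, s4, s5, s6, s7}

Sat(~send) = {s0, s1, s2, s3, s4, s7}
Sat(~full) = {s0, s1, s3, s4, s6, s7}
A[full U ~full]: least fixpoint, start Z0 = Sat(~full) = {s0, s1, s3, s4, s6, s7}, add states in Sat(full) with every successor in Z. Already a fixed point.
Sat(A[full U ~full]) = {s0, s1, s3, s4, s6, s7}
Sat(~send -> A[full U ~full]) = {s0, s1, s3, s4, s5, s6, s7}
EF (~send -> A[full U ~full]): least fixpoint, start Z0 = {s0, s1, s3, s4, s5, s6, s7}, add states with some successor in Z. Already a fixed point.
Sat(EF (~send -> A[full U ~full])) = {s0, s1, s3, s4, s5, s6, s7}
Sat(AX (EF (~send -> A[full U ~full]))) = {s : every successor in {s0, s1, s3, s4, s5, s6, s7}} = {s0, s3, s4, s5, s6, s7}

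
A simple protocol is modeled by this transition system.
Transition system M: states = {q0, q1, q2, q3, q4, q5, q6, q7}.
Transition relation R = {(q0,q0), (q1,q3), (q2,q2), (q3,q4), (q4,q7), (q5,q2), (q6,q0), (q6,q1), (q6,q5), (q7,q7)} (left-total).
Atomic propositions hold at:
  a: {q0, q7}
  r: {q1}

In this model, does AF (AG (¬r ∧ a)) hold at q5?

No

Sat(¬r) = {q0, q2, q3, q4, q5, q6, q7}
Sat(¬r ∧ a) = {q0, q7}
AG (¬r ∧ a): greatest fixpoint, start Z0 = {q0, q7}, keep only states in Sat with every successor in Z. Already a fixed point.
Sat(AG (¬r ∧ a)) = {q0, q7}
AF (AG (¬r ∧ a)): least fixpoint, start Z0 = {q0, q7}, add states with every successor in Z. Z1 = {q0, q4, q7}; Z2 = {q0, q3, q4, q7}; Z3 = {q0, q1, q3, q4, q7}; fixed.
Sat(AF (AG (¬r ∧ a))) = {q0, q1, q3, q4, q7}
q5 ∉ Sat(AF (AG (¬r ∧ a))) = {q0, q1, q3, q4, q7}, so the formula does not hold at q5.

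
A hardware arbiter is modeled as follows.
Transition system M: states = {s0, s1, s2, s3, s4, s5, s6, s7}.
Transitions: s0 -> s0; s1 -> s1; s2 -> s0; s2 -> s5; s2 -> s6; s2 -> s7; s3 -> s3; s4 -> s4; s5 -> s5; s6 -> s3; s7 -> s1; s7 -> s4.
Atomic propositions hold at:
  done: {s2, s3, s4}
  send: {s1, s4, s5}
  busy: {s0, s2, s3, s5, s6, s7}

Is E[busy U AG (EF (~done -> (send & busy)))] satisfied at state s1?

Sat(~done) = {s0, s1, s5, s6, s7}
Sat(send & busy) = {s5}
Sat(~done -> (send & busy)) = {s2, s3, s4, s5}
EF (~done -> (send & busy)): least fixpoint, start Z0 = {s2, s3, s4, s5}, add states with some successor in Z. Z1 = {s2, s3, s4, s5, s6, s7}; fixed.
Sat(EF (~done -> (send & busy))) = {s2, s3, s4, s5, s6, s7}
AG (EF (~done -> (send & busy))): greatest fixpoint, start Z0 = {s2, s3, s4, s5, s6, s7}, keep only states in Sat with every successor in Z. Z1 = {s3, s4, s5, s6}; fixed.
Sat(AG (EF (~done -> (send & busy)))) = {s3, s4, s5, s6}
E[busy U AG (EF (~done -> (send & busy)))]: least fixpoint, start Z0 = Sat(AG (EF (~done -> (send & busy)))) = {s3, s4, s5, s6}, add states in Sat(busy) with some successor in Z. Z1 = {s2, s3, s4, s5, s6, s7}; fixed.
Sat(E[busy U AG (EF (~done -> (send & busy)))]) = {s2, s3, s4, s5, s6, s7}
s1 ∉ Sat(E[busy U AG (EF (~done -> (send & busy)))]) = {s2, s3, s4, s5, s6, s7}, so the formula does not hold at s1.

No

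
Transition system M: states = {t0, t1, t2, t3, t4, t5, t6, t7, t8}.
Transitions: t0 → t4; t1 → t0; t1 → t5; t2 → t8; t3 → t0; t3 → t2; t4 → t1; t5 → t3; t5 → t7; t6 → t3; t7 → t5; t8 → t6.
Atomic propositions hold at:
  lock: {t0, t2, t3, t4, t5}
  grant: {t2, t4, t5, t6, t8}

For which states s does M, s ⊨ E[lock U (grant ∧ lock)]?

{t0, t2, t3, t4, t5}

Sat(grant ∧ lock) = {t2, t4, t5}
E[lock U (grant ∧ lock)]: least fixpoint, start Z0 = Sat((grant ∧ lock)) = {t2, t4, t5}, add states in Sat(lock) with some successor in Z. Z1 = {t0, t2, t3, t4, t5}; fixed.
Sat(E[lock U (grant ∧ lock)]) = {t0, t2, t3, t4, t5}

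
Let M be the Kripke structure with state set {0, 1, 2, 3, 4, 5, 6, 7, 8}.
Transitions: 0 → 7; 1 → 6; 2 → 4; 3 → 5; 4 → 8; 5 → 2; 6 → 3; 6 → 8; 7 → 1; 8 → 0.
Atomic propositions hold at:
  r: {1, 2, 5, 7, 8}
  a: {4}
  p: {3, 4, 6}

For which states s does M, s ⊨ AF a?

AF a: least fixpoint, start Z0 = {4}, add states with every successor in Z. Z1 = {2, 4}; Z2 = {2, 4, 5}; Z3 = {2, 3, 4, 5}; fixed.
Sat(AF a) = {2, 3, 4, 5}

{2, 3, 4, 5}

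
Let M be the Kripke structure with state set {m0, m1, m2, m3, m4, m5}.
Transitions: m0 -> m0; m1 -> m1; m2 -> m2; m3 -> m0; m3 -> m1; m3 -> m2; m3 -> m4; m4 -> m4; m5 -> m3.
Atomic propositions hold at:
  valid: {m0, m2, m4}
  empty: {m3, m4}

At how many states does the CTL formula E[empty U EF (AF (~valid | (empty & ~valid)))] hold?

3

Sat(~valid) = {m1, m3, m5}
Sat(empty & ~valid) = {m3}
Sat(~valid | (empty & ~valid)) = {m1, m3, m5}
AF (~valid | (empty & ~valid)): least fixpoint, start Z0 = {m1, m3, m5}, add states with every successor in Z. Already a fixed point.
Sat(AF (~valid | (empty & ~valid))) = {m1, m3, m5}
EF (AF (~valid | (empty & ~valid))): least fixpoint, start Z0 = {m1, m3, m5}, add states with some successor in Z. Already a fixed point.
Sat(EF (AF (~valid | (empty & ~valid)))) = {m1, m3, m5}
E[empty U EF (AF (~valid | (empty & ~valid)))]: least fixpoint, start Z0 = Sat(EF (AF (~valid | (empty & ~valid)))) = {m1, m3, m5}, add states in Sat(empty) with some successor in Z. Already a fixed point.
Sat(E[empty U EF (AF (~valid | (empty & ~valid)))]) = {m1, m3, m5}
|Sat(E[empty U EF (AF (~valid | (empty & ~valid)))])| = |{m1, m3, m5}| = 3.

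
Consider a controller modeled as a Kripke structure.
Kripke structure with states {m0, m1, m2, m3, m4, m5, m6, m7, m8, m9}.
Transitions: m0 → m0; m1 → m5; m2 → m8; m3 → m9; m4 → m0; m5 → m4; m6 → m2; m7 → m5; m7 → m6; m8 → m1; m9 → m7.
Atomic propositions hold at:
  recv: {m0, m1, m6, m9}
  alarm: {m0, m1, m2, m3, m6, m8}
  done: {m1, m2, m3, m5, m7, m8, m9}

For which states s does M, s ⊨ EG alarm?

EG alarm: greatest fixpoint, start Z0 = {m0, m1, m2, m3, m6, m8}, keep only states in Sat with some successor in Z. Z1 = {m0, m2, m6, m8}; Z2 = {m0, m2, m6}; Z3 = {m0, m6}; Z4 = {m0}; fixed.
Sat(EG alarm) = {m0}

{m0}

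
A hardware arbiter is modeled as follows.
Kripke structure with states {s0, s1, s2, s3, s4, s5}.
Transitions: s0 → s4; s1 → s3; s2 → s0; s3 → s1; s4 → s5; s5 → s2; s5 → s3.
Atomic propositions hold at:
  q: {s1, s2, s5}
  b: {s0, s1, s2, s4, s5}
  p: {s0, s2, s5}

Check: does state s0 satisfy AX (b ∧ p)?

No

Sat(b ∧ p) = {s0, s2, s5}
Sat(AX (b ∧ p)) = {s : every successor in {s0, s2, s5}} = {s2, s4}
s0 ∉ Sat(AX (b ∧ p)) = {s2, s4}, so the formula does not hold at s0.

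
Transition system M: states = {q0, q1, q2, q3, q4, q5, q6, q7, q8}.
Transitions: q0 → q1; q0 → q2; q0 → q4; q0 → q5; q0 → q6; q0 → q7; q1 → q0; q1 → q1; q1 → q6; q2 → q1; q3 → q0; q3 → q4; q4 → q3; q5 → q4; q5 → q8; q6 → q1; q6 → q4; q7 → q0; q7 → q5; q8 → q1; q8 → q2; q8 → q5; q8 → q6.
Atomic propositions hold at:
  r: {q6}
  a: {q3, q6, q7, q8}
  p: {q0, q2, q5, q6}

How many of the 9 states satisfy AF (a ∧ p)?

1

Sat(a ∧ p) = {q6}
AF (a ∧ p): least fixpoint, start Z0 = {q6}, add states with every successor in Z. Already a fixed point.
Sat(AF (a ∧ p)) = {q6}
|Sat(AF (a ∧ p))| = |{q6}| = 1.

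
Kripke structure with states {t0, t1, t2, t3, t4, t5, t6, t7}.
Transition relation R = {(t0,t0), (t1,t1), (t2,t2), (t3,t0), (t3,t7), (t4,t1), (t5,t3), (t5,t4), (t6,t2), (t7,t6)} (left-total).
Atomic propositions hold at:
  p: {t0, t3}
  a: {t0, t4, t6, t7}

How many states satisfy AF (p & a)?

1

Sat(p & a) = {t0}
AF (p & a): least fixpoint, start Z0 = {t0}, add states with every successor in Z. Already a fixed point.
Sat(AF (p & a)) = {t0}
|Sat(AF (p & a))| = |{t0}| = 1.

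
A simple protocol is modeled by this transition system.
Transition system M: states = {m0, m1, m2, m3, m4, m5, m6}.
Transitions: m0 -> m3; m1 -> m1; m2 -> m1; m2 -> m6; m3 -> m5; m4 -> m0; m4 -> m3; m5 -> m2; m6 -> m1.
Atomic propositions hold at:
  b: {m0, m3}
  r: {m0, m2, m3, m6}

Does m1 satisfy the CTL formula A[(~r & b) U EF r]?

Sat(~r) = {m1, m4, m5}
Sat(~r & b) = ∅
EF r: least fixpoint, start Z0 = {m0, m2, m3, m6}, add states with some successor in Z. Z1 = {m0, m2, m3, m4, m5, m6}; fixed.
Sat(EF r) = {m0, m2, m3, m4, m5, m6}
A[(~r & b) U EF r]: least fixpoint, start Z0 = Sat(EF r) = {m0, m2, m3, m4, m5, m6}, add states in Sat(~r & b) with every successor in Z. Already a fixed point.
Sat(A[(~r & b) U EF r]) = {m0, m2, m3, m4, m5, m6}
m1 ∉ Sat(A[(~r & b) U EF r]) = {m0, m2, m3, m4, m5, m6}, so the formula does not hold at m1.

No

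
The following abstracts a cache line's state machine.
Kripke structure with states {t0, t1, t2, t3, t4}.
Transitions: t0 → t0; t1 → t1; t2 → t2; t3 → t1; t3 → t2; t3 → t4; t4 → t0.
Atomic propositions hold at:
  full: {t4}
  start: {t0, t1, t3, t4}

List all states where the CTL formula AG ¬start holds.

Sat(¬start) = {t2}
AG ¬start: greatest fixpoint, start Z0 = {t2}, keep only states in Sat with every successor in Z. Already a fixed point.
Sat(AG ¬start) = {t2}

{t2}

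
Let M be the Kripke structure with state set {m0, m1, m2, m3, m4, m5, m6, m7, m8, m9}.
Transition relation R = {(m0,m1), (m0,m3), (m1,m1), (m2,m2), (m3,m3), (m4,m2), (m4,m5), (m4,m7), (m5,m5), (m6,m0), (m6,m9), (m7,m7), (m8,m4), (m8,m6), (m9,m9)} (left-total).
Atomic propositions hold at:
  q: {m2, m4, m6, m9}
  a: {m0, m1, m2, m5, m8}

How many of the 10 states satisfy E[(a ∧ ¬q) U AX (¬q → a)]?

Sat(¬q) = {m0, m1, m3, m5, m7, m8}
Sat(a ∧ ¬q) = {m0, m1, m5, m8}
Sat(¬q → a) = {m0, m1, m2, m4, m5, m6, m8, m9}
Sat(AX (¬q → a)) = {s : every successor in {m0, m1, m2, m4, m5, m6, m8, m9}} = {m1, m2, m5, m6, m8, m9}
E[(a ∧ ¬q) U AX (¬q → a)]: least fixpoint, start Z0 = Sat(AX (¬q → a)) = {m1, m2, m5, m6, m8, m9}, add states in Sat(a ∧ ¬q) with some successor in Z. Z1 = {m0, m1, m2, m5, m6, m8, m9}; fixed.
Sat(E[(a ∧ ¬q) U AX (¬q → a)]) = {m0, m1, m2, m5, m6, m8, m9}
|Sat(E[(a ∧ ¬q) U AX (¬q → a)])| = |{m0, m1, m2, m5, m6, m8, m9}| = 7.

7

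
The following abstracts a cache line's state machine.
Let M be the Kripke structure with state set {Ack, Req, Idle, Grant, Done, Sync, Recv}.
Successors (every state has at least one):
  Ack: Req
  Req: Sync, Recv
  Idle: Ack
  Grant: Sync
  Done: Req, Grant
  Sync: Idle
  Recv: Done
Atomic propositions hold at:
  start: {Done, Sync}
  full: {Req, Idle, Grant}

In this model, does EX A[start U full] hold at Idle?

No

A[start U full]: least fixpoint, start Z0 = Sat(full) = {Req, Idle, Grant}, add states in Sat(start) with every successor in Z. Z1 = {Req, Idle, Grant, Done, Sync}; fixed.
Sat(A[start U full]) = {Req, Idle, Grant, Done, Sync}
Sat(EX A[start U full]) = {s : some successor in {Req, Idle, Grant, Done, Sync}} = {Ack, Req, Grant, Done, Sync, Recv}
Idle ∉ Sat(EX A[start U full]) = {Ack, Req, Grant, Done, Sync, Recv}, so the formula does not hold at Idle.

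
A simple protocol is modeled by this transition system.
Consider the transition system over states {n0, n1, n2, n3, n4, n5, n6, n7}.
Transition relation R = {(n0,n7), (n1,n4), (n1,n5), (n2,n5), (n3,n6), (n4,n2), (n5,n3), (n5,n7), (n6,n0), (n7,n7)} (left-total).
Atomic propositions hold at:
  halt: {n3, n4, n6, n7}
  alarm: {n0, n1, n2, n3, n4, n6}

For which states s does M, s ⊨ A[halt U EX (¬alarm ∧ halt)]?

{n0, n3, n5, n6, n7}

Sat(¬alarm) = {n5, n7}
Sat(¬alarm ∧ halt) = {n7}
Sat(EX (¬alarm ∧ halt)) = {s : some successor in {n7}} = {n0, n5, n7}
A[halt U EX (¬alarm ∧ halt)]: least fixpoint, start Z0 = Sat(EX (¬alarm ∧ halt)) = {n0, n5, n7}, add states in Sat(halt) with every successor in Z. Z1 = {n0, n5, n6, n7}; Z2 = {n0, n3, n5, n6, n7}; fixed.
Sat(A[halt U EX (¬alarm ∧ halt)]) = {n0, n3, n5, n6, n7}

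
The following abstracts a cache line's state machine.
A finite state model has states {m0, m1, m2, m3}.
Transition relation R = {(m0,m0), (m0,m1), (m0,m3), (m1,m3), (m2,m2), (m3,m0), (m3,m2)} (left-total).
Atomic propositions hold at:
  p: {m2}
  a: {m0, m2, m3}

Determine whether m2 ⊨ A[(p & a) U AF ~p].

Sat(p & a) = {m2}
Sat(~p) = {m0, m1, m3}
AF ~p: least fixpoint, start Z0 = {m0, m1, m3}, add states with every successor in Z. Already a fixed point.
Sat(AF ~p) = {m0, m1, m3}
A[(p & a) U AF ~p]: least fixpoint, start Z0 = Sat(AF ~p) = {m0, m1, m3}, add states in Sat(p & a) with every successor in Z. Already a fixed point.
Sat(A[(p & a) U AF ~p]) = {m0, m1, m3}
m2 ∉ Sat(A[(p & a) U AF ~p]) = {m0, m1, m3}, so the formula does not hold at m2.

No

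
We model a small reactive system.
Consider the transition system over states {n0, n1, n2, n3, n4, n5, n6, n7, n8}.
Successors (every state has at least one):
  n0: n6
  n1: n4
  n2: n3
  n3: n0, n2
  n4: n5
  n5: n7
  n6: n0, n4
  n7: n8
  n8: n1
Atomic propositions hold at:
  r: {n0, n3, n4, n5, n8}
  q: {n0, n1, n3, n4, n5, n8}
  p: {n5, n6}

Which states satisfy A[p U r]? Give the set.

{n0, n3, n4, n5, n6, n8}

A[p U r]: least fixpoint, start Z0 = Sat(r) = {n0, n3, n4, n5, n8}, add states in Sat(p) with every successor in Z. Z1 = {n0, n3, n4, n5, n6, n8}; fixed.
Sat(A[p U r]) = {n0, n3, n4, n5, n6, n8}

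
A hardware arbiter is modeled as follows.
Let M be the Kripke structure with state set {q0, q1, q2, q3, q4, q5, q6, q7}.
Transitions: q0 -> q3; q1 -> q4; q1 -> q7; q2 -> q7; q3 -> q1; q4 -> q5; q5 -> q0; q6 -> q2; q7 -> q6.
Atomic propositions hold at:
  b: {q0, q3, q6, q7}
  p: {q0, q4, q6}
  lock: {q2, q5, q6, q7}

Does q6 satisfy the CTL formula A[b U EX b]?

Yes

Sat(EX b) = {s : some successor in {q0, q3, q6, q7}} = {q0, q1, q2, q5, q7}
A[b U EX b]: least fixpoint, start Z0 = Sat(EX b) = {q0, q1, q2, q5, q7}, add states in Sat(b) with every successor in Z. Z1 = {q0, q1, q2, q3, q5, q6, q7}; fixed.
Sat(A[b U EX b]) = {q0, q1, q2, q3, q5, q6, q7}
q6 ∈ Sat(A[b U EX b]) = {q0, q1, q2, q3, q5, q6, q7}, so the formula holds at q6.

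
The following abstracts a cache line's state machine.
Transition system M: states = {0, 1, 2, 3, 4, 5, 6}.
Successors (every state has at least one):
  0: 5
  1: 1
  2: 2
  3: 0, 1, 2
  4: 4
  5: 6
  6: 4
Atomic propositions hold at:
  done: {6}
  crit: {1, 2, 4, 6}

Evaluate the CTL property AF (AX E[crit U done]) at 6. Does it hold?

E[crit U done]: least fixpoint, start Z0 = Sat(done) = {6}, add states in Sat(crit) with some successor in Z. Already a fixed point.
Sat(E[crit U done]) = {6}
Sat(AX E[crit U done]) = {s : every successor in {6}} = {5}
AF (AX E[crit U done]): least fixpoint, start Z0 = {5}, add states with every successor in Z. Z1 = {0, 5}; fixed.
Sat(AF (AX E[crit U done])) = {0, 5}
6 ∉ Sat(AF (AX E[crit U done])) = {0, 5}, so the formula does not hold at 6.

No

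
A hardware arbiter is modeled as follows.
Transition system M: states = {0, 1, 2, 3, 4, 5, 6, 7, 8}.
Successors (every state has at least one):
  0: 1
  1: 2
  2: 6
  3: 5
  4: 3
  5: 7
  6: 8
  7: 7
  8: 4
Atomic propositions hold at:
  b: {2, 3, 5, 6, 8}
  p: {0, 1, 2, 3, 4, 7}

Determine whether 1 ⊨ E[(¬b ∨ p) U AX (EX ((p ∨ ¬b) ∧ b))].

No

Sat(¬b) = {0, 1, 4, 7}
Sat(¬b ∨ p) = {0, 1, 2, 3, 4, 7}
Sat(p ∨ ¬b) = {0, 1, 2, 3, 4, 7}
Sat((p ∨ ¬b) ∧ b) = {2, 3}
Sat(EX ((p ∨ ¬b) ∧ b)) = {s : some successor in {2, 3}} = {1, 4}
Sat(AX (EX ((p ∨ ¬b) ∧ b))) = {s : every successor in {1, 4}} = {0, 8}
E[(¬b ∨ p) U AX (EX ((p ∨ ¬b) ∧ b))]: least fixpoint, start Z0 = Sat(AX (EX ((p ∨ ¬b) ∧ b))) = {0, 8}, add states in Sat(¬b ∨ p) with some successor in Z. Already a fixed point.
Sat(E[(¬b ∨ p) U AX (EX ((p ∨ ¬b) ∧ b))]) = {0, 8}
1 ∉ Sat(E[(¬b ∨ p) U AX (EX ((p ∨ ¬b) ∧ b))]) = {0, 8}, so the formula does not hold at 1.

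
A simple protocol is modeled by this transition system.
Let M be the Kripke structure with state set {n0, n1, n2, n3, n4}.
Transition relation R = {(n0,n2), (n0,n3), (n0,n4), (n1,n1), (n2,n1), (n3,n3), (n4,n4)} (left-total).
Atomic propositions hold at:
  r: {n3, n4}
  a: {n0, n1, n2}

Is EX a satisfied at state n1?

Sat(EX a) = {s : some successor in {n0, n1, n2}} = {n0, n1, n2}
n1 ∈ Sat(EX a) = {n0, n1, n2}, so the formula holds at n1.

Yes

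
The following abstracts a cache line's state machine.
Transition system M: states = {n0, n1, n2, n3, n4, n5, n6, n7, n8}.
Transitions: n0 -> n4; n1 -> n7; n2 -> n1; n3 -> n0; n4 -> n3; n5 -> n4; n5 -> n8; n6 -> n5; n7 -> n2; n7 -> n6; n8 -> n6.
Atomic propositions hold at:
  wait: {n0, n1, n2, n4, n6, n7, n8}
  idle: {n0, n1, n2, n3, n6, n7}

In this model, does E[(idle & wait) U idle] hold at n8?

No

Sat(idle & wait) = {n0, n1, n2, n6, n7}
E[(idle & wait) U idle]: least fixpoint, start Z0 = Sat(idle) = {n0, n1, n2, n3, n6, n7}, add states in Sat(idle & wait) with some successor in Z. Already a fixed point.
Sat(E[(idle & wait) U idle]) = {n0, n1, n2, n3, n6, n7}
n8 ∉ Sat(E[(idle & wait) U idle]) = {n0, n1, n2, n3, n6, n7}, so the formula does not hold at n8.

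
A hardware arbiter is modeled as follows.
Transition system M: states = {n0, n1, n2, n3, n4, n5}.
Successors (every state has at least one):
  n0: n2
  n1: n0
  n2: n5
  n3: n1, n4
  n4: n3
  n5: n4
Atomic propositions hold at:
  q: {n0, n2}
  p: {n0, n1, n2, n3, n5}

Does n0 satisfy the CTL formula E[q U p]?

E[q U p]: least fixpoint, start Z0 = Sat(p) = {n0, n1, n2, n3, n5}, add states in Sat(q) with some successor in Z. Already a fixed point.
Sat(E[q U p]) = {n0, n1, n2, n3, n5}
n0 ∈ Sat(E[q U p]) = {n0, n1, n2, n3, n5}, so the formula holds at n0.

Yes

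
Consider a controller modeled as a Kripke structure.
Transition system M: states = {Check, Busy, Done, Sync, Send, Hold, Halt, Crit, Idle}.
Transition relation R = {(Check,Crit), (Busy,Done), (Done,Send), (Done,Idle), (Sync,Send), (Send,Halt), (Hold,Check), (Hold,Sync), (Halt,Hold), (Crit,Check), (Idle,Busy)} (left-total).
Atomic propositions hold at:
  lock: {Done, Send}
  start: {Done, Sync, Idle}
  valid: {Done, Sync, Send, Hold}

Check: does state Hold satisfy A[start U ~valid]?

No

Sat(~valid) = {Check, Busy, Halt, Crit, Idle}
A[start U ~valid]: least fixpoint, start Z0 = Sat(~valid) = {Check, Busy, Halt, Crit, Idle}, add states in Sat(start) with every successor in Z. Already a fixed point.
Sat(A[start U ~valid]) = {Check, Busy, Halt, Crit, Idle}
Hold ∉ Sat(A[start U ~valid]) = {Check, Busy, Halt, Crit, Idle}, so the formula does not hold at Hold.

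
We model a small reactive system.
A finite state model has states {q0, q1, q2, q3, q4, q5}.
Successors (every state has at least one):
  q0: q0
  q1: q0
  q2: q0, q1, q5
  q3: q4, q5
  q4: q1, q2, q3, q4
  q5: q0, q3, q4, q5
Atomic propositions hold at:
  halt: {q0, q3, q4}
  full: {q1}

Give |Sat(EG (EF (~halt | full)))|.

Sat(~halt) = {q1, q2, q5}
Sat(~halt | full) = {q1, q2, q5}
EF (~halt | full): least fixpoint, start Z0 = {q1, q2, q5}, add states with some successor in Z. Z1 = {q1, q2, q3, q4, q5}; fixed.
Sat(EF (~halt | full)) = {q1, q2, q3, q4, q5}
EG (EF (~halt | full)): greatest fixpoint, start Z0 = {q1, q2, q3, q4, q5}, keep only states in Sat with some successor in Z. Z1 = {q2, q3, q4, q5}; fixed.
Sat(EG (EF (~halt | full))) = {q2, q3, q4, q5}
|Sat(EG (EF (~halt | full)))| = |{q2, q3, q4, q5}| = 4.

4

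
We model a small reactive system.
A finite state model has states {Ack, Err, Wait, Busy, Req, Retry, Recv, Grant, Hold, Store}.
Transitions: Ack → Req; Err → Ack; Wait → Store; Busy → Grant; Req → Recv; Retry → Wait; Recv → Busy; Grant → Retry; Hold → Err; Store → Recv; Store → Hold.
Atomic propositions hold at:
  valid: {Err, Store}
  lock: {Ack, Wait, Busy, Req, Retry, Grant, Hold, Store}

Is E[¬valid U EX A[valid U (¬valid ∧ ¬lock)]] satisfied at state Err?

No

Sat(¬valid) = {Ack, Wait, Busy, Req, Retry, Recv, Grant, Hold}
Sat(¬lock) = {Err, Recv}
Sat(¬valid ∧ ¬lock) = {Recv}
A[valid U (¬valid ∧ ¬lock)]: least fixpoint, start Z0 = Sat((¬valid ∧ ¬lock)) = {Recv}, add states in Sat(valid) with every successor in Z. Already a fixed point.
Sat(A[valid U (¬valid ∧ ¬lock)]) = {Recv}
Sat(EX A[valid U (¬valid ∧ ¬lock)]) = {s : some successor in {Recv}} = {Req, Store}
E[¬valid U EX A[valid U (¬valid ∧ ¬lock)]]: least fixpoint, start Z0 = Sat(EX A[valid U (¬valid ∧ ¬lock)]) = {Req, Store}, add states in Sat(¬valid) with some successor in Z. Z1 = {Ack, Wait, Req, Store}; Z2 = {Ack, Wait, Req, Retry, Store}; Z3 = {Ack, Wait, Req, Retry, Grant, Store}; Z4 = {Ack, Wait, Busy, Req, Retry, Grant, Store}; Z5 = {Ack, Wait, Busy, Req, Retry, Recv, Grant, Store}; fixed.
Sat(E[¬valid U EX A[valid U (¬valid ∧ ¬lock)]]) = {Ack, Wait, Busy, Req, Retry, Recv, Grant, Store}
Err ∉ Sat(E[¬valid U EX A[valid U (¬valid ∧ ¬lock)]]) = {Ack, Wait, Busy, Req, Retry, Recv, Grant, Store}, so the formula does not hold at Err.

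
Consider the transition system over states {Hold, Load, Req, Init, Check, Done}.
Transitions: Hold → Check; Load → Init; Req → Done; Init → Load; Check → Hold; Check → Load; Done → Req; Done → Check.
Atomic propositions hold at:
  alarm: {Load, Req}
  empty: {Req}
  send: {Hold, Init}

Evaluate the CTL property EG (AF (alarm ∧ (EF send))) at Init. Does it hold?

Yes

EF send: least fixpoint, start Z0 = {Hold, Init}, add states with some successor in Z. Z1 = {Hold, Load, Init, Check}; Z2 = {Hold, Load, Init, Check, Done}; Z3 = {Hold, Load, Req, Init, Check, Done}; fixed.
Sat(EF send) = {Hold, Load, Req, Init, Check, Done}
Sat(alarm ∧ (EF send)) = {Load, Req}
AF (alarm ∧ (EF send)): least fixpoint, start Z0 = {Load, Req}, add states with every successor in Z. Z1 = {Load, Req, Init}; fixed.
Sat(AF (alarm ∧ (EF send))) = {Load, Req, Init}
EG (AF (alarm ∧ (EF send))): greatest fixpoint, start Z0 = {Load, Req, Init}, keep only states in Sat with some successor in Z. Z1 = {Load, Init}; fixed.
Sat(EG (AF (alarm ∧ (EF send)))) = {Load, Init}
Init ∈ Sat(EG (AF (alarm ∧ (EF send)))) = {Load, Init}, so the formula holds at Init.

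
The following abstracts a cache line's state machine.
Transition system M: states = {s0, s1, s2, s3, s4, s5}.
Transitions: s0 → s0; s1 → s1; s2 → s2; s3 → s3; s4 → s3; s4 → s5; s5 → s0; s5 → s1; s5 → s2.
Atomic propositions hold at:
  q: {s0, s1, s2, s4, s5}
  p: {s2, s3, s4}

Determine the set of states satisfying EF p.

{s2, s3, s4, s5}

EF p: least fixpoint, start Z0 = {s2, s3, s4}, add states with some successor in Z. Z1 = {s2, s3, s4, s5}; fixed.
Sat(EF p) = {s2, s3, s4, s5}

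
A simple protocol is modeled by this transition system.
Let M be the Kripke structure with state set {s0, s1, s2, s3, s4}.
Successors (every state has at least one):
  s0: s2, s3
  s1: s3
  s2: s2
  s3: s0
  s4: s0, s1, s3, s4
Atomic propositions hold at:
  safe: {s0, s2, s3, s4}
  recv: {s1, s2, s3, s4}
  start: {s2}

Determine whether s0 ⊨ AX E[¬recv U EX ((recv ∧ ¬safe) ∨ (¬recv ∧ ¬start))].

No

Sat(¬recv) = {s0}
Sat(¬safe) = {s1}
Sat(recv ∧ ¬safe) = {s1}
Sat(¬start) = {s0, s1, s3, s4}
Sat(¬recv ∧ ¬start) = {s0}
Sat((recv ∧ ¬safe) ∨ (¬recv ∧ ¬start)) = {s0, s1}
Sat(EX ((recv ∧ ¬safe) ∨ (¬recv ∧ ¬start))) = {s : some successor in {s0, s1}} = {s3, s4}
E[¬recv U EX ((recv ∧ ¬safe) ∨ (¬recv ∧ ¬start))]: least fixpoint, start Z0 = Sat(EX ((recv ∧ ¬safe) ∨ (¬recv ∧ ¬start))) = {s3, s4}, add states in Sat(¬recv) with some successor in Z. Z1 = {s0, s3, s4}; fixed.
Sat(E[¬recv U EX ((recv ∧ ¬safe) ∨ (¬recv ∧ ¬start))]) = {s0, s3, s4}
Sat(AX E[¬recv U EX ((recv ∧ ¬safe) ∨ (¬recv ∧ ¬start))]) = {s : every successor in {s0, s3, s4}} = {s1, s3}
s0 ∉ Sat(AX E[¬recv U EX ((recv ∧ ¬safe) ∨ (¬recv ∧ ¬start))]) = {s1, s3}, so the formula does not hold at s0.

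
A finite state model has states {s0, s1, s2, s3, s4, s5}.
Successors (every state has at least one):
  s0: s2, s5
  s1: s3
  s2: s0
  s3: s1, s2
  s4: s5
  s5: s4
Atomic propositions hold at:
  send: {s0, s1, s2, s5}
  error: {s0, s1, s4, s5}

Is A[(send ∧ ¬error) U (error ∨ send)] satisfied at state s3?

No

Sat(¬error) = {s2, s3}
Sat(send ∧ ¬error) = {s2}
Sat(error ∨ send) = {s0, s1, s2, s4, s5}
A[(send ∧ ¬error) U (error ∨ send)]: least fixpoint, start Z0 = Sat((error ∨ send)) = {s0, s1, s2, s4, s5}, add states in Sat(send ∧ ¬error) with every successor in Z. Already a fixed point.
Sat(A[(send ∧ ¬error) U (error ∨ send)]) = {s0, s1, s2, s4, s5}
s3 ∉ Sat(A[(send ∧ ¬error) U (error ∨ send)]) = {s0, s1, s2, s4, s5}, so the formula does not hold at s3.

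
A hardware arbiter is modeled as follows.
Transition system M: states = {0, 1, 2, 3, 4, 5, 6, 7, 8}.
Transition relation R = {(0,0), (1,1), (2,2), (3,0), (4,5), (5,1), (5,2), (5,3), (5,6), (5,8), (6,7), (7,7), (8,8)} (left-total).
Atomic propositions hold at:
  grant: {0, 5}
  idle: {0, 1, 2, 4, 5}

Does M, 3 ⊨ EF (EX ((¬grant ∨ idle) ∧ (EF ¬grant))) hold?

Sat(¬grant) = {1, 2, 3, 4, 6, 7, 8}
Sat(¬grant ∨ idle) = {0, 1, 2, 3, 4, 5, 6, 7, 8}
EF ¬grant: least fixpoint, start Z0 = {1, 2, 3, 4, 6, 7, 8}, add states with some successor in Z. Z1 = {1, 2, 3, 4, 5, 6, 7, 8}; fixed.
Sat(EF ¬grant) = {1, 2, 3, 4, 5, 6, 7, 8}
Sat((¬grant ∨ idle) ∧ (EF ¬grant)) = {1, 2, 3, 4, 5, 6, 7, 8}
Sat(EX ((¬grant ∨ idle) ∧ (EF ¬grant))) = {s : some successor in {1, 2, 3, 4, 5, 6, 7, 8}} = {1, 2, 4, 5, 6, 7, 8}
EF (EX ((¬grant ∨ idle) ∧ (EF ¬grant))): least fixpoint, start Z0 = {1, 2, 4, 5, 6, 7, 8}, add states with some successor in Z. Already a fixed point.
Sat(EF (EX ((¬grant ∨ idle) ∧ (EF ¬grant)))) = {1, 2, 4, 5, 6, 7, 8}
3 ∉ Sat(EF (EX ((¬grant ∨ idle) ∧ (EF ¬grant)))) = {1, 2, 4, 5, 6, 7, 8}, so the formula does not hold at 3.

No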